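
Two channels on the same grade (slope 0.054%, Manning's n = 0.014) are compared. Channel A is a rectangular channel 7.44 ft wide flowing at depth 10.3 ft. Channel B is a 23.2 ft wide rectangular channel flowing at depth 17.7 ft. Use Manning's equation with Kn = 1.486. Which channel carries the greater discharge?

channel B

Channel A: Flow area A = b·y = 7.44 × 10.3 = 76.63 ft². Wetted perimeter P = b + 2y = 7.44 + 2×10.3 = 28.04 ft. Hydraulic radius R = A/P = 76.63/28.04 = 2.733 ft. Q_A = (1.486/0.014)·76.63·2.733^(2/3)·√0.00054 = 369.5 ft³/s.
Channel B: Flow area A = b·y = 23.2 × 17.7 = 410.6 ft². Wetted perimeter P = b + 2y = 23.2 + 2×17.7 = 58.6 ft. Hydraulic radius R = A/P = 410.6/58.6 = 7.008 ft. Q_B = (1.486/0.014)·410.6·7.008^(2/3)·√0.00054 = 3709 ft³/s.
Q_A = 369.5 ft³/s vs Q_B = 3709 ft³/s, so channel B carries more.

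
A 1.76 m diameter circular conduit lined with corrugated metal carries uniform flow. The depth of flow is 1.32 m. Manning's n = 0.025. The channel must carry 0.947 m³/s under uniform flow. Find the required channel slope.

For a circular section of diameter D = 1.76 m at depth y = 1.32 m, the central angle is θ = 2 arccos(1 − 2y/D) = 4.189 rad. Then A = (D²/8)(θ − sin θ) = 1.957 m² and P = Dθ/2 = 3.686 m.
Hydraulic radius R = A/P = 1.957/3.686 = 0.531 m.
From Manning's equation, S = [nQ / (1 A R^(2/3))]² = [0.025 × 0.947 / (1 × 1.957 × 0.531^(2/3))]² = 0.00034.

S = 0.00034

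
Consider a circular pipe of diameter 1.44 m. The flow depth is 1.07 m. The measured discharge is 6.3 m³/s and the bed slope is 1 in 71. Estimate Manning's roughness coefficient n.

n = 0.014

For a circular section of diameter D = 1.44 m at depth y = 1.07 m, the central angle is θ = 2 arccos(1 − 2y/D) = 4.157 rad. Then A = (D²/8)(θ − sin θ) = 1.298 m² and P = Dθ/2 = 2.993 m.
Hydraulic radius R = A/P = 1.298/2.993 = 0.4336 m.
Rearranging Manning's equation: n = (1/Q) A R^(2/3) S^(1/2) = (1/6.3) × 1.298 × 0.4336^(2/3) × √0.01408 = 0.014.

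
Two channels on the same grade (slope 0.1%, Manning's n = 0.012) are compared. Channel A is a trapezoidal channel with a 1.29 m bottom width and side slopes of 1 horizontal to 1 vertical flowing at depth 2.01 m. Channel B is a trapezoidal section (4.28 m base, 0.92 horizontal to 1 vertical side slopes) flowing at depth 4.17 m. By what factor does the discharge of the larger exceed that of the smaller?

Channel A: With bottom width b = 1.29 m and side slope z = 1: A = (b + zy)y = (1.29 + 1×2.01)×2.01 = 6.633 m²; P = b + 2y√(1+z²) = 1.29 + 2×2.01×1.414 = 6.975 m. Hydraulic radius R = A/P = 6.633/6.975 = 0.9509 m. Q_A = (1/0.012)·6.633·0.9509^(2/3)·√0.001 = 16.9 m³/s.
Channel B: With bottom width b = 4.28 m and side slope z = 0.92: A = (b + zy)y = (4.28 + 0.92×4.17)×4.17 = 33.85 m²; P = b + 2y√(1+z²) = 4.28 + 2×4.17×1.359 = 15.61 m. Hydraulic radius R = A/P = 33.85/15.61 = 2.168 m. Q_B = (1/0.012)·33.85·2.168^(2/3)·√0.001 = 149.4 m³/s.
The larger discharge is 149.4 m³/s and the smaller is 16.9 m³/s; the ratio is 8.84.

8.84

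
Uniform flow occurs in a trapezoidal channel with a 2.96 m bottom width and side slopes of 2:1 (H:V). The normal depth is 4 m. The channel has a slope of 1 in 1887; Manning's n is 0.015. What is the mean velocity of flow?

With bottom width b = 2.96 m and side slope z = 2: A = (b + zy)y = (2.96 + 2×4)×4 = 43.84 m²; P = b + 2y√(1+z²) = 2.96 + 2×4×2.236 = 20.85 m.
Hydraulic radius R = A/P = 43.84/20.85 = 2.103 m.
From Manning's equation, V = (1/n) R^(2/3) S^(1/2) = (1/0.015) × 2.103^(2/3) × 0.0005299^(1/2) = 2.52 m/s.

V = 2.52 m/s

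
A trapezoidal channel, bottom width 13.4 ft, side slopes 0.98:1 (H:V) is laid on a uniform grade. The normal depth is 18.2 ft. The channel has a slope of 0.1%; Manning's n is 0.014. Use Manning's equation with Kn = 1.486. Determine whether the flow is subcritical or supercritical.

With bottom width b = 13.4 ft and side slope z = 0.98: A = (b + zy)y = (13.4 + 0.98×18.2)×18.2 = 568.5 ft²; P = b + 2y√(1+z²) = 13.4 + 2×18.2×1.4 = 64.37 ft.
Hydraulic radius R = A/P = 568.5/64.37 = 8.832 ft.
V = (1.486/n) R^(2/3) √S = (1.486/0.014) × 8.832^(2/3) × √0.001 = 14.34 ft/s. Hydraulic depth D_h = A/T = 568.5/49.07 = 11.58 ft.
Froude number Fr = V/√(g·D_h) = 14.34/√(32.2×11.58) = 0.743, which is less than 1, so the flow is subcritical.

subcritical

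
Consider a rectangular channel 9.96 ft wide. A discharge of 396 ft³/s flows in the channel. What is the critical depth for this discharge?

y_c = 3.66 ft

For a rectangular channel, critical depth y_c = (q²/g)^(1/3) where q = Q/b = 396/9.96 = 39.76 ft²/s.
So y_c = (39.76²/32.2)^(1/3) = 3.66 ft.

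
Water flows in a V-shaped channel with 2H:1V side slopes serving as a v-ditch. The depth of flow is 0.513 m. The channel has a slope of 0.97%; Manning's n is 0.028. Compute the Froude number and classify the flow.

For a triangular section with side slope z = 2: A = zy² = 2×0.513² = 0.5263 m²; P = 2y√(1+z²) = 2×0.513×2.236 = 2.294 m.
Hydraulic radius R = A/P = 0.5263/2.294 = 0.2294 m.
V = (1/n) R^(2/3) √S = (1/0.028) × 0.2294^(2/3) × √0.0097 = 1.318 m/s. Hydraulic depth D_h = A/T = 0.5263/2.052 = 0.2565 m.
Froude number Fr = V/√(g·D_h) = 1.318/√(9.81×0.2565) = 0.831, which is less than 1, so the flow is subcritical.

subcritical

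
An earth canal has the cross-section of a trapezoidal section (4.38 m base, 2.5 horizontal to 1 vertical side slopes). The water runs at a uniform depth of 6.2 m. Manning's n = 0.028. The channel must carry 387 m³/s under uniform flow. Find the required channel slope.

With bottom width b = 4.38 m and side slope z = 2.5: A = (b + zy)y = (4.38 + 2.5×6.2)×6.2 = 123.3 m²; P = b + 2y√(1+z²) = 4.38 + 2×6.2×2.693 = 37.77 m.
Hydraulic radius R = A/P = 123.3/37.77 = 3.264 m.
From Manning's equation, S = [nQ / (1 A R^(2/3))]² = [0.028 × 387 / (1 × 123.3 × 3.264^(2/3))]² = 0.0016.

S = 0.0016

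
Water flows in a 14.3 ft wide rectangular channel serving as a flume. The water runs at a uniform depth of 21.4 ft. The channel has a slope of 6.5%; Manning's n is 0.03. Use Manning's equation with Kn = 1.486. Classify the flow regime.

Flow area A = b·y = 14.3 × 21.4 = 306 ft². Wetted perimeter P = b + 2y = 14.3 + 2×21.4 = 57.1 ft.
Hydraulic radius R = A/P = 306/57.1 = 5.359 ft.
V = (1.486/n) R^(2/3) √S = (1.486/0.03) × 5.359^(2/3) × √0.065 = 38.67 ft/s. Hydraulic depth D_h = A/T = 306/14.3 = 21.4 ft.
Froude number Fr = V/√(g·D_h) = 38.67/√(32.2×21.4) = 1.47, which is greater than 1, so the flow is supercritical.

supercritical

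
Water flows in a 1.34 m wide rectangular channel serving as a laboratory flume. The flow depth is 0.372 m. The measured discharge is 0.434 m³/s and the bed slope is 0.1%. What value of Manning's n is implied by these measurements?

Flow area A = b·y = 1.34 × 0.372 = 0.4985 m². Wetted perimeter P = b + 2y = 1.34 + 2×0.372 = 2.084 m.
Hydraulic radius R = A/P = 0.4985/2.084 = 0.2392 m.
Rearranging Manning's equation: n = (1/Q) A R^(2/3) S^(1/2) = (1/0.434) × 0.4985 × 0.2392^(2/3) × √0.001 = 0.014.

n = 0.014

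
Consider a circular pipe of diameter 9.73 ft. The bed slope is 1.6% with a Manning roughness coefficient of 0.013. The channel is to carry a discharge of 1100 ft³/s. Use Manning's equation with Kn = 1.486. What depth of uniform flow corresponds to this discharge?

y_n = 5.24 ft

Manning's equation rearranged: A R^(2/3) = nQ / (1.486·√S) = 0.013 × 1100 / (1.486 × √0.016) = 76.08.
Try y = 3.91 ft: A R^(2/3) = 45.7 — too small.
Try y = 6.55 ft: A R^(2/3) = 106.8 — too large.
Try y = 5.24 ft: A R^(2/3) = 76.12 — close enough.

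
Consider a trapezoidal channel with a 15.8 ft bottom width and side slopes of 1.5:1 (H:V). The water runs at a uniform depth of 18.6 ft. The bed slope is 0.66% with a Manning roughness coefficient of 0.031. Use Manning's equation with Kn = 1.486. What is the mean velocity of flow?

V = 17.8 ft/s

With bottom width b = 15.8 ft and side slope z = 1.5: A = (b + zy)y = (15.8 + 1.5×18.6)×18.6 = 812.8 ft²; P = b + 2y√(1+z²) = 15.8 + 2×18.6×1.803 = 82.86 ft.
Hydraulic radius R = A/P = 812.8/82.86 = 9.809 ft.
From Manning's equation, V = (1.486/n) R^(2/3) S^(1/2) = (1.486/0.031) × 9.809^(2/3) × 0.0066^(1/2) = 17.8 ft/s.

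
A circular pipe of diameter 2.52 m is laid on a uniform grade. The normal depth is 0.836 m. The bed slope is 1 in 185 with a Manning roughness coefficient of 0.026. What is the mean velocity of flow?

V = 1.7 m/s

For a circular section of diameter D = 2.52 m at depth y = 0.836 m, the central angle is θ = 2 arccos(1 − 2y/D) = 2.455 rad. Then A = (D²/8)(θ − sin θ) = 1.446 m² and P = Dθ/2 = 3.094 m.
Hydraulic radius R = A/P = 1.446/3.094 = 0.4674 m.
From Manning's equation, V = (1/n) R^(2/3) S^(1/2) = (1/0.026) × 0.4674^(2/3) × 0.005405^(1/2) = 1.7 m/s.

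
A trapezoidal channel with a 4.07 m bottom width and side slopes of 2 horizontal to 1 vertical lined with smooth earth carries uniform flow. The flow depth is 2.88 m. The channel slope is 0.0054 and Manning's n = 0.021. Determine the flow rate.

With bottom width b = 4.07 m and side slope z = 2: A = (b + zy)y = (4.07 + 2×2.88)×2.88 = 28.31 m²; P = b + 2y√(1+z²) = 4.07 + 2×2.88×2.236 = 16.95 m.
Hydraulic radius R = A/P = 28.31/16.95 = 1.67 m.
Manning's equation: Q = (1/n) A R^(2/3) S^(1/2) = (1/0.021) × 28.31 × 1.67^(2/3) × 0.0054^(1/2) = 139 m³/s.

Q = 139 m³/s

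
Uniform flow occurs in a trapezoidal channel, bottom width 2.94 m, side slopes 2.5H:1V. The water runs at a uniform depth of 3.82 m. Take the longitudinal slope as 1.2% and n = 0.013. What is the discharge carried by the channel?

Q = 644 m³/s

With bottom width b = 2.94 m and side slope z = 2.5: A = (b + zy)y = (2.94 + 2.5×3.82)×3.82 = 47.71 m²; P = b + 2y√(1+z²) = 2.94 + 2×3.82×2.693 = 23.51 m.
Hydraulic radius R = A/P = 47.71/23.51 = 2.029 m.
Manning's equation: Q = (1/n) A R^(2/3) S^(1/2) = (1/0.013) × 47.71 × 2.029^(2/3) × 0.012^(1/2) = 644 m³/s.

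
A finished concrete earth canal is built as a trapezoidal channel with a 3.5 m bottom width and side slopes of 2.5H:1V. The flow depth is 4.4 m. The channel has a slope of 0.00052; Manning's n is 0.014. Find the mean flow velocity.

With bottom width b = 3.5 m and side slope z = 2.5: A = (b + zy)y = (3.5 + 2.5×4.4)×4.4 = 63.8 m²; P = b + 2y√(1+z²) = 3.5 + 2×4.4×2.693 = 27.19 m.
Hydraulic radius R = A/P = 63.8/27.19 = 2.346 m.
From Manning's equation, V = (1/n) R^(2/3) S^(1/2) = (1/0.014) × 2.346^(2/3) × 0.00052^(1/2) = 2.88 m/s.

V = 2.88 m/s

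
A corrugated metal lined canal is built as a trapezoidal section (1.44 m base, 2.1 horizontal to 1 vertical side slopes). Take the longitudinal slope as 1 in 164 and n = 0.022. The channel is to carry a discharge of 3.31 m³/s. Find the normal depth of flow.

y_n = 0.627 m

Manning's equation rearranged: A R^(2/3) = nQ / (1·√S) = 0.022 × 3.31 / (√0.006098) = 0.9326.
Trying y = 0.792 m: A R^(2/3) = 1.506 — high.
Trying y = 0.507 m: A R^(2/3) = 0.6117 — low.
Trying y = 0.627 m: A R^(2/3) = 0.9332 — matches.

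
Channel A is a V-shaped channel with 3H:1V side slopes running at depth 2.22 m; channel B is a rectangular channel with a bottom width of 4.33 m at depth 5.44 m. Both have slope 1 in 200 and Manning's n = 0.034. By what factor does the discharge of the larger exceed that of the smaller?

2.06

Channel A: For a triangular section with side slope z = 3: A = zy² = 3×2.22² = 14.79 m²; P = 2y√(1+z²) = 2×2.22×3.162 = 14.04 m. Hydraulic radius R = A/P = 14.79/14.04 = 1.053 m. Q_A = (1/0.034)·14.79·1.053^(2/3)·√0.005 = 31.83 m³/s.
Channel B: Flow area A = b·y = 4.33 × 5.44 = 23.56 m². Wetted perimeter P = b + 2y = 4.33 + 2×5.44 = 15.21 m. Hydraulic radius R = A/P = 23.56/15.21 = 1.549 m. Q_B = (1/0.034)·23.56·1.549^(2/3)·√0.005 = 65.57 m³/s.
The larger discharge is 65.57 m³/s and the smaller is 31.83 m³/s; the ratio is 2.06.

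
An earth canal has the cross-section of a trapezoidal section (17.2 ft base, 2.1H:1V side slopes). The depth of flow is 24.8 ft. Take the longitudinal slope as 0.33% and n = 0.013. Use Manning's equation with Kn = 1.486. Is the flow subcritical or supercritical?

With bottom width b = 17.2 ft and side slope z = 2.1: A = (b + zy)y = (17.2 + 2.1×24.8)×24.8 = 1718 ft²; P = b + 2y√(1+z²) = 17.2 + 2×24.8×2.326 = 132.6 ft.
Hydraulic radius R = A/P = 1718/132.6 = 12.96 ft.
V = (1.486/n) R^(2/3) √S = (1.486/0.013) × 12.96^(2/3) × √0.0033 = 36.23 ft/s. Hydraulic depth D_h = A/T = 1718/121.4 = 14.16 ft.
Froude number Fr = V/√(g·D_h) = 36.23/√(32.2×14.16) = 1.7, which is greater than 1, so the flow is supercritical.

supercritical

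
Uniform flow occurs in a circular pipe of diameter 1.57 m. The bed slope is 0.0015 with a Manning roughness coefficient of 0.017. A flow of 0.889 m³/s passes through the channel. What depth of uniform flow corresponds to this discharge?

Manning's equation rearranged: A R^(2/3) = nQ / (1·√S) = 0.017 × 0.889 / (√0.0015) = 0.3902.
Trying y = 0.832 m: A R^(2/3) = 0.572 — over.
Trying y = 0.58 m: A R^(2/3) = 0.302 — short.
Trying y = 0.667 m: A R^(2/3) = 0.3901 — ≈ 0.3902.

y_n = 0.667 m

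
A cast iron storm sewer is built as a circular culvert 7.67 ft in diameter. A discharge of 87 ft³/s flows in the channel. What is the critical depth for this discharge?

y_c = 2.33 ft

At critical depth, Q² T / (g A³) = 1, i.e. A³/T = Q²/g = 87²/32.2 = 235.1.
Trying y = 2.9 ft: A³/T = 550.9 — over.
Trying y = 2.33 ft: A³/T = 236.6 — ≈ 235.1.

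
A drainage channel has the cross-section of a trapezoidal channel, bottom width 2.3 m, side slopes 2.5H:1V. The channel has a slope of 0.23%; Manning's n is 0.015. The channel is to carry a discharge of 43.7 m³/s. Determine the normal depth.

y_n = 1.88 m

Manning's equation rearranged: A R^(2/3) = nQ / (1·√S) = 0.015 × 43.7 / (√0.0023) = 13.67.
Try y = 2.19 m: A R^(2/3) = 19.32 — high.
Try y = 1.53 m: A R^(2/3) = 8.665 — low.
Try y = 1.88 m: A R^(2/3) = 13.67 — close enough.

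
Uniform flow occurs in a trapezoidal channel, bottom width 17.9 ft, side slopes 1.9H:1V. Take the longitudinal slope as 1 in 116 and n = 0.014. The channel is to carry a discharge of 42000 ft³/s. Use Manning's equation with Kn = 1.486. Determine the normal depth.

Manning's equation rearranged: A R^(2/3) = nQ / (1.486·√S) = 0.014 × 42000 / (1.486 × √0.008621) = 4262.
Trying y = 21.2 ft: A R^(2/3) = 6219 — too large.
Trying y = 15.3 ft: A R^(2/3) = 3016 — too small.
Trying y = 17.9 ft: A R^(2/3) = 4257 — matches.

y_n = 17.9 ft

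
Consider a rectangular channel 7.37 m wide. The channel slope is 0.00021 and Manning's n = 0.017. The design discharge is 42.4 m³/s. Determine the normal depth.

y_n = 4.28 m

Manning's equation rearranged: A R^(2/3) = nQ / (1·√S) = 0.017 × 42.4 / (√0.00021) = 49.74.
Try y = 3.06 m: A R^(2/3) = 31.77 — too small.
Try y = 4.94 m: A R^(2/3) = 59.91 — too large.
Try y = 4.28 m: A R^(2/3) = 49.74 — matches.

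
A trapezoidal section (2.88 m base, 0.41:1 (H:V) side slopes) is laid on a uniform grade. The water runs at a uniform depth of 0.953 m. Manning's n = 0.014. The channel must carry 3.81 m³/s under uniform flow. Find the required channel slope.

S = 0.000541

With bottom width b = 2.88 m and side slope z = 0.41: A = (b + zy)y = (2.88 + 0.41×0.953)×0.953 = 3.117 m²; P = b + 2y√(1+z²) = 2.88 + 2×0.953×1.081 = 4.94 m.
Hydraulic radius R = A/P = 3.117/4.94 = 0.631 m.
From Manning's equation, S = [nQ / (1 A R^(2/3))]² = [0.014 × 3.81 / (1 × 3.117 × 0.631^(2/3))]² = 0.000541.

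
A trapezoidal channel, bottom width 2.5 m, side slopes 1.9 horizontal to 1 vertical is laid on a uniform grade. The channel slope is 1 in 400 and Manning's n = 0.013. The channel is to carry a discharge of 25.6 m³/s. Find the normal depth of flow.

y_n = 1.42 m

Manning's equation rearranged: A R^(2/3) = nQ / (1·√S) = 0.013 × 25.6 / (√0.0025) = 6.656.
Trying y = 1.78 m: A R^(2/3) = 10.69 — over.
Trying y = 1.07 m: A R^(2/3) = 3.764 — short.
Trying y = 1.42 m: A R^(2/3) = 6.667 — close enough.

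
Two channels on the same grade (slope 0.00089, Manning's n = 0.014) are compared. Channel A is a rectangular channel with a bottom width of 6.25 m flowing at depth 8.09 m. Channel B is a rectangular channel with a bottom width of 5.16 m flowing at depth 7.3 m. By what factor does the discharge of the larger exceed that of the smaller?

1.5

Channel A: Flow area A = b·y = 6.25 × 8.09 = 50.56 m². Wetted perimeter P = b + 2y = 6.25 + 2×8.09 = 22.43 m. Hydraulic radius R = A/P = 50.56/22.43 = 2.254 m. Q_A = (1/0.014)·50.56·2.254^(2/3)·√0.00089 = 185.2 m³/s.
Channel B: Flow area A = b·y = 5.16 × 7.3 = 37.67 m². Wetted perimeter P = b + 2y = 5.16 + 2×7.3 = 19.76 m. Hydraulic radius R = A/P = 37.67/19.76 = 1.906 m. Q_B = (1/0.014)·37.67·1.906^(2/3)·√0.00089 = 123.4 m³/s.
The larger discharge is 185.2 m³/s and the smaller is 123.4 m³/s; the ratio is 1.5.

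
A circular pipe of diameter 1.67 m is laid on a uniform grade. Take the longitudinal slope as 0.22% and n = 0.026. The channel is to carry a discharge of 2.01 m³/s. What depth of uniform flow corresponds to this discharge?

y_n = 1.25 m

Manning's equation rearranged: A R^(2/3) = nQ / (1·√S) = 0.026 × 2.01 / (√0.0022) = 1.114.
At y = 0.997 m: A R^(2/3) = 0.8158 — low.
At y = 1.39 m: A R^(2/3) = 1.24 — high.
At y = 1.25 m: A R^(2/3) = 1.113 — close enough.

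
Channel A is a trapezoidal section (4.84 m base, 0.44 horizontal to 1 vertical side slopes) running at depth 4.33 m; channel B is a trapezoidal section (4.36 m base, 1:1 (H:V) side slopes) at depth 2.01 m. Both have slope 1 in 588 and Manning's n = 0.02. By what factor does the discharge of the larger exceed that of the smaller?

3.12

Channel A: With bottom width b = 4.84 m and side slope z = 0.44: A = (b + zy)y = (4.84 + 0.44×4.33)×4.33 = 29.21 m²; P = b + 2y√(1+z²) = 4.84 + 2×4.33×1.093 = 14.3 m. Hydraulic radius R = A/P = 29.21/14.3 = 2.042 m. Q_A = (1/0.02)·29.21·2.042^(2/3)·√0.001701 = 96.94 m³/s.
Channel B: With bottom width b = 4.36 m and side slope z = 1: A = (b + zy)y = (4.36 + 1×2.01)×2.01 = 12.8 m²; P = b + 2y√(1+z²) = 4.36 + 2×2.01×1.414 = 10.05 m. Hydraulic radius R = A/P = 12.8/10.05 = 1.275 m. Q_B = (1/0.02)·12.8·1.275^(2/3)·√0.001701 = 31.04 m³/s.
The larger discharge is 96.94 m³/s and the smaller is 31.04 m³/s; the ratio is 3.12.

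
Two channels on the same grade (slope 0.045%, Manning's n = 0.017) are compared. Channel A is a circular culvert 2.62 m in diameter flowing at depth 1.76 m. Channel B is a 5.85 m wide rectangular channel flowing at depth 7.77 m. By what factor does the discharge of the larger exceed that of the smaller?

Channel A: For a circular section of diameter D = 2.62 m at depth y = 1.76 m, the central angle is θ = 2 arccos(1 − 2y/D) = 3.843 rad. Then A = (D²/8)(θ − sin θ) = 3.851 m² and P = Dθ/2 = 5.034 m. Hydraulic radius R = A/P = 3.851/5.034 = 0.765 m. Q_A = (1/0.017)·3.851·0.765^(2/3)·√0.00045 = 4.019 m³/s.
Channel B: Flow area A = b·y = 5.85 × 7.77 = 45.45 m². Wetted perimeter P = b + 2y = 5.85 + 2×7.77 = 21.39 m. Hydraulic radius R = A/P = 45.45/21.39 = 2.125 m. Q_B = (1/0.017)·45.45·2.125^(2/3)·√0.00045 = 93.75 m³/s.
The larger discharge is 93.75 m³/s and the smaller is 4.019 m³/s; the ratio is 23.3.

23.3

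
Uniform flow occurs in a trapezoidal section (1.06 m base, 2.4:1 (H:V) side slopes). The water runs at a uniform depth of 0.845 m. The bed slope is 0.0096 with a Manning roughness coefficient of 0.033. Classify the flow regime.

subcritical

With bottom width b = 1.06 m and side slope z = 2.4: A = (b + zy)y = (1.06 + 2.4×0.845)×0.845 = 2.609 m²; P = b + 2y√(1+z²) = 1.06 + 2×0.845×2.6 = 5.454 m.
Hydraulic radius R = A/P = 2.609/5.454 = 0.4784 m.
V = (1/n) R^(2/3) √S = (1/0.033) × 0.4784^(2/3) × √0.0096 = 1.816 m/s. Hydraulic depth D_h = A/T = 2.609/5.116 = 0.51 m.
Froude number Fr = V/√(g·D_h) = 1.816/√(9.81×0.51) = 0.812, which is less than 1, so the flow is subcritical.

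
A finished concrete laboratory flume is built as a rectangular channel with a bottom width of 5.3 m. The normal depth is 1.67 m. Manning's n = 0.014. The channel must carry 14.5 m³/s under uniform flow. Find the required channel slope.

S = 0.000509

Flow area A = b·y = 5.3 × 1.67 = 8.851 m². Wetted perimeter P = b + 2y = 5.3 + 2×1.67 = 8.64 m.
Hydraulic radius R = A/P = 8.851/8.64 = 1.024 m.
From Manning's equation, S = [nQ / (1 A R^(2/3))]² = [0.014 × 14.5 / (1 × 8.851 × 1.024^(2/3))]² = 0.000509.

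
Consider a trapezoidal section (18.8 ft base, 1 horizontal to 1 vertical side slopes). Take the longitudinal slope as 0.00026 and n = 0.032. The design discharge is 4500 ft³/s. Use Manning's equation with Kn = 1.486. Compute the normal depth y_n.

Manning's equation rearranged: A R^(2/3) = nQ / (1.486·√S) = 0.032 × 4500 / (1.486 × √0.00026) = 6010.
Trying y = 29.8 ft: A R^(2/3) = 8432 — high.
Trying y = 20.7 ft: A R^(2/3) = 3938 — low.
Trying y = 25.4 ft: A R^(2/3) = 6010 — matches.

y_n = 25.4 ft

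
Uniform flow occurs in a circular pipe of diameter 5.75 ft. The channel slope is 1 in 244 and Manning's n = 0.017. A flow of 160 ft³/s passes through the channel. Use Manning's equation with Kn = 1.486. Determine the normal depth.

Manning's equation rearranged: A R^(2/3) = nQ / (1.486·√S) = 0.017 × 160 / (1.486 × √0.004098) = 28.59.
Try y = 5.15 ft: A R^(2/3) = 35.18 — too large.
Try y = 3.6 ft: A R^(2/3) = 23.69 — too small.
Try y = 4.13 ft: A R^(2/3) = 28.62 — close enough.

y_n = 4.13 ft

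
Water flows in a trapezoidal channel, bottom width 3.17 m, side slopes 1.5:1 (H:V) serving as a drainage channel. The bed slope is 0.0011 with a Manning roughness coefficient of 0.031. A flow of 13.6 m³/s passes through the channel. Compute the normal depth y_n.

y_n = 1.92 m

Manning's equation rearranged: A R^(2/3) = nQ / (1·√S) = 0.031 × 13.6 / (√0.0011) = 12.71.
Trying y = 2.13 m: A R^(2/3) = 15.73 — over.
Trying y = 1.48 m: A R^(2/3) = 7.643 — short.
Trying y = 1.92 m: A R^(2/3) = 12.76 — close enough.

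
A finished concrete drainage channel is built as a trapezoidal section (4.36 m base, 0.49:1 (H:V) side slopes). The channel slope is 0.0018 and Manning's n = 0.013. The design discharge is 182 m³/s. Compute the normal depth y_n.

y_n = 4.91 m

Manning's equation rearranged: A R^(2/3) = nQ / (1·√S) = 0.013 × 182 / (√0.0018) = 55.77.
Trying y = 5.98 m: A R^(2/3) = 79.57 — high.
Trying y = 3.62 m: A R^(2/3) = 32.7 — low.
Trying y = 4.91 m: A R^(2/3) = 55.71 — ≈ 55.77.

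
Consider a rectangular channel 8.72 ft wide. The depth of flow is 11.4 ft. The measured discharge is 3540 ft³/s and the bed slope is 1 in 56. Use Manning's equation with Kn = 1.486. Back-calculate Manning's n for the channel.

Flow area A = b·y = 8.72 × 11.4 = 99.41 ft². Wetted perimeter P = b + 2y = 8.72 + 2×11.4 = 31.52 ft.
Hydraulic radius R = A/P = 99.41/31.52 = 3.154 ft.
Rearranging Manning's equation: n = (1.486/Q) A R^(2/3) S^(1/2) = (1.486/3540) × 99.41 × 3.154^(2/3) × √0.01786 = 0.012.

n = 0.012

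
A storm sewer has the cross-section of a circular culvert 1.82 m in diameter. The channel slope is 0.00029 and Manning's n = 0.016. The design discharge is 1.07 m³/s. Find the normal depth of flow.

y_n = 1.07 m

Manning's equation rearranged: A R^(2/3) = nQ / (1·√S) = 0.016 × 1.07 / (√0.00029) = 1.005.
Trying y = 1.32 m: A R^(2/3) = 1.348 — over.
Trying y = 0.849 m: A R^(2/3) = 0.6828 — short.
Trying y = 1.07 m: A R^(2/3) = 1.002 — matches.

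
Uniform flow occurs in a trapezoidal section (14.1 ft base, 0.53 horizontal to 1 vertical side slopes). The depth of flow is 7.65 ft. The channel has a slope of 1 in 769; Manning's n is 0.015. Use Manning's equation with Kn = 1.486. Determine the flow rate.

Q = 1340 ft³/s

With bottom width b = 14.1 ft and side slope z = 0.53: A = (b + zy)y = (14.1 + 0.53×7.65)×7.65 = 138.9 ft²; P = b + 2y√(1+z²) = 14.1 + 2×7.65×1.132 = 31.42 ft.
Hydraulic radius R = A/P = 138.9/31.42 = 4.421 ft.
Manning's equation: Q = (1.486/n) A R^(2/3) S^(1/2) = (1.486/0.015) × 138.9 × 4.421^(2/3) × 0.0013^(1/2) = 1340 ft³/s.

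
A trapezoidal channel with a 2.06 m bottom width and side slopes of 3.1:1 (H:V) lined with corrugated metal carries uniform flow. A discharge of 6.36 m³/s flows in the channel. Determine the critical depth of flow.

y_c = 0.703 m

At critical depth, Q² T / (g A³) = 1, i.e. A³/T = Q²/g = 6.36²/9.81 = 4.123.
At y = 0.808 m: A³/T = 7.097 — high.
At y = 0.549 m: A³/T = 1.612 — low.
At y = 0.703 m: A³/T = 4.124 — matches.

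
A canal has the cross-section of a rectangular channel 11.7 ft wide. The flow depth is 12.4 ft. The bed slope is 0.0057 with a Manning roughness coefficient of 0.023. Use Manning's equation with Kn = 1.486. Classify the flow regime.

Flow area A = b·y = 11.7 × 12.4 = 145.1 ft². Wetted perimeter P = b + 2y = 11.7 + 2×12.4 = 36.5 ft.
Hydraulic radius R = A/P = 145.1/36.5 = 3.975 ft.
V = (1.486/n) R^(2/3) √S = (1.486/0.023) × 3.975^(2/3) × √0.0057 = 12.24 ft/s. Hydraulic depth D_h = A/T = 145.1/11.7 = 12.4 ft.
Froude number Fr = V/√(g·D_h) = 12.24/√(32.2×12.4) = 0.613, which is less than 1, so the flow is subcritical.

subcritical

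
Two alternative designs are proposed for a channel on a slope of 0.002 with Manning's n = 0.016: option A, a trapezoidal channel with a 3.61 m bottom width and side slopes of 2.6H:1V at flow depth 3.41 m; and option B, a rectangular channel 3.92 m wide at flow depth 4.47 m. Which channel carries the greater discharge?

channel A

Channel A: With bottom width b = 3.61 m and side slope z = 2.6: A = (b + zy)y = (3.61 + 2.6×3.41)×3.41 = 42.54 m²; P = b + 2y√(1+z²) = 3.61 + 2×3.41×2.786 = 22.61 m. Hydraulic radius R = A/P = 42.54/22.61 = 1.882 m. Q_A = (1/0.016)·42.54·1.882^(2/3)·√0.002 = 181.2 m³/s.
Channel B: Flow area A = b·y = 3.92 × 4.47 = 17.52 m². Wetted perimeter P = b + 2y = 3.92 + 2×4.47 = 12.86 m. Hydraulic radius R = A/P = 17.52/12.86 = 1.363 m. Q_B = (1/0.016)·17.52·1.363^(2/3)·√0.002 = 60.19 m³/s.
Q_A = 181.2 m³/s vs Q_B = 60.19 m³/s, so channel A carries more.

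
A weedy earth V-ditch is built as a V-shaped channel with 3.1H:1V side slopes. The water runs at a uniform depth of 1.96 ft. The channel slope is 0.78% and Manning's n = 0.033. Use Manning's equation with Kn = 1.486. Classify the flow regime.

subcritical

For a triangular section with side slope z = 3.1: A = zy² = 3.1×1.96² = 11.91 ft²; P = 2y√(1+z²) = 2×1.96×3.257 = 12.77 ft.
Hydraulic radius R = A/P = 11.91/12.77 = 0.9327 ft.
V = (1.486/n) R^(2/3) √S = (1.486/0.033) × 0.9327^(2/3) × √0.0078 = 3.796 ft/s. Hydraulic depth D_h = A/T = 11.91/12.15 = 0.98 ft.
Froude number Fr = V/√(g·D_h) = 3.796/√(32.2×0.98) = 0.676, which is less than 1, so the flow is subcritical.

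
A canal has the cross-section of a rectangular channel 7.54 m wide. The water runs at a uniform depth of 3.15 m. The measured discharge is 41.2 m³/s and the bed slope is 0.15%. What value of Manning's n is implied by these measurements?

n = 0.032

Flow area A = b·y = 7.54 × 3.15 = 23.75 m². Wetted perimeter P = b + 2y = 7.54 + 2×3.15 = 13.84 m.
Hydraulic radius R = A/P = 23.75/13.84 = 1.716 m.
Rearranging Manning's equation: n = (1/Q) A R^(2/3) S^(1/2) = (1/41.2) × 23.75 × 1.716^(2/3) × √0.0015 = 0.032.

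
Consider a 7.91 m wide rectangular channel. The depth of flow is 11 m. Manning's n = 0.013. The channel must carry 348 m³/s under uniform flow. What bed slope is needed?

S = 0.000651

Flow area A = b·y = 7.91 × 11 = 87.01 m². Wetted perimeter P = b + 2y = 7.91 + 2×11 = 29.91 m.
Hydraulic radius R = A/P = 87.01/29.91 = 2.909 m.
From Manning's equation, S = [nQ / (1 A R^(2/3))]² = [0.013 × 348 / (1 × 87.01 × 2.909^(2/3))]² = 0.000651.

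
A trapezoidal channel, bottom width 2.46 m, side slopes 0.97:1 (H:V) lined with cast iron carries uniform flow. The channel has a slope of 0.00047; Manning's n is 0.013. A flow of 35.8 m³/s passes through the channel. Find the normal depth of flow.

Manning's equation rearranged: A R^(2/3) = nQ / (1·√S) = 0.013 × 35.8 / (√0.00047) = 21.47.
At y = 3.41 m: A R^(2/3) = 27.4 — too large.
At y = 2.48 m: A R^(2/3) = 14.28 — too small.
At y = 3.03 m: A R^(2/3) = 21.44 — matches.

y_n = 3.03 m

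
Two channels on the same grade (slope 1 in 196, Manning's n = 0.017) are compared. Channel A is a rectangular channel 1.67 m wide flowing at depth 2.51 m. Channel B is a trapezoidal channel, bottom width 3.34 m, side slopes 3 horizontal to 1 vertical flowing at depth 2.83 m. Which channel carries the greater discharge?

Channel A: Flow area A = b·y = 1.67 × 2.51 = 4.192 m². Wetted perimeter P = b + 2y = 1.67 + 2×2.51 = 6.69 m. Hydraulic radius R = A/P = 4.192/6.69 = 0.6266 m. Q_A = (1/0.017)·4.192·0.6266^(2/3)·√0.005102 = 12.9 m³/s.
Channel B: With bottom width b = 3.34 m and side slope z = 3: A = (b + zy)y = (3.34 + 3×2.83)×2.83 = 33.48 m²; P = b + 2y√(1+z²) = 3.34 + 2×2.83×3.162 = 21.24 m. Hydraulic radius R = A/P = 33.48/21.24 = 1.576 m. Q_B = (1/0.017)·33.48·1.576^(2/3)·√0.005102 = 190.5 m³/s.
Q_A = 12.9 m³/s vs Q_B = 190.5 m³/s, so channel B carries more.

channel B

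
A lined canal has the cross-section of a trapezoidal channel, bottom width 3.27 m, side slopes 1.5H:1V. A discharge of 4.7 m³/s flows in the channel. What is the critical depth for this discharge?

y_c = 0.545 m

At critical depth, Q² T / (g A³) = 1, i.e. A³/T = Q²/g = 4.7²/9.81 = 2.252.
Try y = 0.443 m: A³/T = 1.151 — short.
Try y = 0.603 m: A³/T = 3.14 — over.
Try y = 0.545 m: A³/T = 2.254 — matches.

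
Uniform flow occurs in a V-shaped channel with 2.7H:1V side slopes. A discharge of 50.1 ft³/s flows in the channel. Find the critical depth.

At critical depth, Q² T / (g A³) = 1, i.e. A³/T = Q²/g = 50.1²/32.2 = 77.95.
At y = 2.11 ft: A³/T = 152.4 — too large.
At y = 1.43 ft: A³/T = 21.8 — too small.
At y = 1.85 ft: A³/T = 78.99 — ≈ 77.95.

y_c = 1.85 ft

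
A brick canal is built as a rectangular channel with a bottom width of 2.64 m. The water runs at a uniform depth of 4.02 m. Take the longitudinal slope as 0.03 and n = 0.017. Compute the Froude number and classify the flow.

Flow area A = b·y = 2.64 × 4.02 = 10.61 m². Wetted perimeter P = b + 2y = 2.64 + 2×4.02 = 10.68 m.
Hydraulic radius R = A/P = 10.61/10.68 = 0.9937 m.
V = (1/n) R^(2/3) √S = (1/0.017) × 0.9937^(2/3) × √0.03 = 10.15 m/s. Hydraulic depth D_h = A/T = 10.61/2.64 = 4.02 m.
Froude number Fr = V/√(g·D_h) = 10.15/√(9.81×4.02) = 1.62, which is greater than 1, so the flow is supercritical.

supercritical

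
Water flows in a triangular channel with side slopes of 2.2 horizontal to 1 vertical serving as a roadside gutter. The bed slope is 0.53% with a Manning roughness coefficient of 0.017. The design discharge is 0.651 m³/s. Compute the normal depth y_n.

Manning's equation rearranged: A R^(2/3) = nQ / (1·√S) = 0.017 × 0.651 / (√0.0053) = 0.152.
Try y = 0.37 m: A R^(2/3) = 0.09185 — low.
Try y = 0.565 m: A R^(2/3) = 0.284 — high.
Try y = 0.447 m: A R^(2/3) = 0.1521 — close enough.

y_n = 0.447 m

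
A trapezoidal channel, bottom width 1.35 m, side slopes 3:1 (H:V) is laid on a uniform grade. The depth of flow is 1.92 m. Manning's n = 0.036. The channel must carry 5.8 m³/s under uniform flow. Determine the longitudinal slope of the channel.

With bottom width b = 1.35 m and side slope z = 3: A = (b + zy)y = (1.35 + 3×1.92)×1.92 = 13.65 m²; P = b + 2y√(1+z²) = 1.35 + 2×1.92×3.162 = 13.49 m.
Hydraulic radius R = A/P = 13.65/13.49 = 1.012 m.
From Manning's equation, S = [nQ / (1 A R^(2/3))]² = [0.036 × 5.8 / (1 × 13.65 × 1.012^(2/3))]² = 0.00023.

S = 0.00023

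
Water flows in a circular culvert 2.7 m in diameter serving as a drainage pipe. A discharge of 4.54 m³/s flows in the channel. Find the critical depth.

y_c = 0.933 m

At critical depth, Q² T / (g A³) = 1, i.e. A³/T = Q²/g = 4.54²/9.81 = 2.101.
Trying y = 0.718 m: A³/T = 0.7628 — too small.
Trying y = 0.933 m: A³/T = 2.105 — ≈ 2.101.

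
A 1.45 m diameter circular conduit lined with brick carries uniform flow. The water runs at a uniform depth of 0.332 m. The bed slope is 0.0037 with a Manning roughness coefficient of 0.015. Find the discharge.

Q = 0.391 m³/s

For a circular section of diameter D = 1.45 m at depth y = 0.332 m, the central angle is θ = 2 arccos(1 − 2y/D) = 1.996 rad. Then A = (D²/8)(θ − sin θ) = 0.2851 m² and P = Dθ/2 = 1.447 m.
Hydraulic radius R = A/P = 0.2851/1.447 = 0.197 m.
Manning's equation: Q = (1/n) A R^(2/3) S^(1/2) = (1/0.015) × 0.2851 × 0.197^(2/3) × 0.0037^(1/2) = 0.391 m³/s.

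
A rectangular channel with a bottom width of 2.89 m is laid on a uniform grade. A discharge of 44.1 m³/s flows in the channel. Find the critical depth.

y_c = 2.87 m

For a rectangular channel, critical depth y_c = (q²/g)^(1/3) where q = Q/b = 44.1/2.89 = 15.26 m²/s.
So y_c = (15.26²/9.81)^(1/3) = 2.87 m.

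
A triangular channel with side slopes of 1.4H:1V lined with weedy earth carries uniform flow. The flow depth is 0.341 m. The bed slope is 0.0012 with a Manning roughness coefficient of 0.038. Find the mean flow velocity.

For a triangular section with side slope z = 1.4: A = zy² = 1.4×0.341² = 0.1628 m²; P = 2y√(1+z²) = 2×0.341×1.72 = 1.173 m.
Hydraulic radius R = A/P = 0.1628/1.173 = 0.1387 m.
From Manning's equation, V = (1/n) R^(2/3) S^(1/2) = (1/0.038) × 0.1387^(2/3) × 0.0012^(1/2) = 0.244 m/s.

V = 0.244 m/s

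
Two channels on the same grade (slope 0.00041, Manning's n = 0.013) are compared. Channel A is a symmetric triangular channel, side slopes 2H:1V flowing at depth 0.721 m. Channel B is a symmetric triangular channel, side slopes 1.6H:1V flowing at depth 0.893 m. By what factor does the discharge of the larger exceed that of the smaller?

1.37

Channel A: For a triangular section with side slope z = 2: A = zy² = 2×0.721² = 1.04 m²; P = 2y√(1+z²) = 2×0.721×2.236 = 3.224 m. Hydraulic radius R = A/P = 1.04/3.224 = 0.3224 m. Q_A = (1/0.013)·1.04·0.3224^(2/3)·√0.00041 = 0.7615 m³/s.
Channel B: For a triangular section with side slope z = 1.6: A = zy² = 1.6×0.893² = 1.276 m²; P = 2y√(1+z²) = 2×0.893×1.887 = 3.37 m. Hydraulic radius R = A/P = 1.276/3.37 = 0.3786 m. Q_B = (1/0.013)·1.276·0.3786^(2/3)·√0.00041 = 1.04 m³/s.
The larger discharge is 1.04 m³/s and the smaller is 0.7615 m³/s; the ratio is 1.37.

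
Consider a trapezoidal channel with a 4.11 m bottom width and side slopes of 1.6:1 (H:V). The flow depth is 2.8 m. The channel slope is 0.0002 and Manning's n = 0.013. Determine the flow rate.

With bottom width b = 4.11 m and side slope z = 1.6: A = (b + zy)y = (4.11 + 1.6×2.8)×2.8 = 24.05 m²; P = b + 2y√(1+z²) = 4.11 + 2×2.8×1.887 = 14.68 m.
Hydraulic radius R = A/P = 24.05/14.68 = 1.639 m.
Manning's equation: Q = (1/n) A R^(2/3) S^(1/2) = (1/0.013) × 24.05 × 1.639^(2/3) × 0.0002^(1/2) = 36.4 m³/s.

Q = 36.4 m³/s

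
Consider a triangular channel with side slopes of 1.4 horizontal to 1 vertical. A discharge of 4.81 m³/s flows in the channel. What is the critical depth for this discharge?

y_c = 1.19 m

At critical depth, Q² T / (g A³) = 1, i.e. A³/T = Q²/g = 4.81²/9.81 = 2.358.
Trying y = 1.33 m: A³/T = 4.078 — too large.
Trying y = 1.19 m: A³/T = 2.339 — close enough.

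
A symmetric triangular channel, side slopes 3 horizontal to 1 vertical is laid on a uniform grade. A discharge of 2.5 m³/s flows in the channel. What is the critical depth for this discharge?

At critical depth, Q² T / (g A³) = 1, i.e. A³/T = Q²/g = 2.5²/9.81 = 0.6371.
At y = 0.57 m: A³/T = 0.2708 — low.
At y = 0.794 m: A³/T = 1.42 — high.
At y = 0.676 m: A³/T = 0.6353 — close enough.

y_c = 0.676 m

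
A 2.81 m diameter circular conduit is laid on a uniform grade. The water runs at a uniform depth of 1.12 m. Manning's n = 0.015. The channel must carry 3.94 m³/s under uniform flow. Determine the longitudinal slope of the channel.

For a circular section of diameter D = 2.81 m at depth y = 1.12 m, the central angle is θ = 2 arccos(1 − 2y/D) = 2.733 rad. Then A = (D²/8)(θ − sin θ) = 2.305 m² and P = Dθ/2 = 3.84 m.
Hydraulic radius R = A/P = 2.305/3.84 = 0.6004 m.
From Manning's equation, S = [nQ / (1 A R^(2/3))]² = [0.015 × 3.94 / (1 × 2.305 × 0.6004^(2/3))]² = 0.0013.

S = 0.0013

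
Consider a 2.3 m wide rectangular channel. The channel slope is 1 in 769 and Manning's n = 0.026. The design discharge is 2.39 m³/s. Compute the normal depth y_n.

y_n = 1.1 m

Manning's equation rearranged: A R^(2/3) = nQ / (1·√S) = 0.026 × 2.39 / (√0.0013) = 1.723.
At y = 0.801 m: A R^(2/3) = 1.117 — too small.
At y = 1.39 m: A R^(2/3) = 2.348 — too large.
At y = 1.1 m: A R^(2/3) = 1.723 — ≈ 1.723.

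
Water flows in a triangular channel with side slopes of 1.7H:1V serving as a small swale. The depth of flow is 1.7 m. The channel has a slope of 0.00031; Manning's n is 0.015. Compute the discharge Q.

Q = 4.69 m³/s

For a triangular section with side slope z = 1.7: A = zy² = 1.7×1.7² = 4.913 m²; P = 2y√(1+z²) = 2×1.7×1.972 = 6.706 m.
Hydraulic radius R = A/P = 4.913/6.706 = 0.7326 m.
Manning's equation: Q = (1/n) A R^(2/3) S^(1/2) = (1/0.015) × 4.913 × 0.7326^(2/3) × 0.00031^(1/2) = 4.69 m³/s.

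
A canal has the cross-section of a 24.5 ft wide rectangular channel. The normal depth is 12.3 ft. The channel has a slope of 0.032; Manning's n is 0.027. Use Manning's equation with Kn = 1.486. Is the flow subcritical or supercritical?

supercritical

Flow area A = b·y = 24.5 × 12.3 = 301.4 ft². Wetted perimeter P = b + 2y = 24.5 + 2×12.3 = 49.1 ft.
Hydraulic radius R = A/P = 301.4/49.1 = 6.137 ft.
V = (1.486/n) R^(2/3) √S = (1.486/0.027) × 6.137^(2/3) × √0.032 = 33 ft/s. Hydraulic depth D_h = A/T = 301.4/24.5 = 12.3 ft.
Froude number Fr = V/√(g·D_h) = 33/√(32.2×12.3) = 1.66, which is greater than 1, so the flow is supercritical.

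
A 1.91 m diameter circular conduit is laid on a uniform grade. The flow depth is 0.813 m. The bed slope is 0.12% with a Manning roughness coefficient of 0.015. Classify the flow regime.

subcritical

For a circular section of diameter D = 1.91 m at depth y = 0.813 m, the central angle is θ = 2 arccos(1 − 2y/D) = 2.843 rad. Then A = (D²/8)(θ − sin θ) = 1.162 m² and P = Dθ/2 = 2.715 m.
Hydraulic radius R = A/P = 1.162/2.715 = 0.4281 m.
V = (1/n) R^(2/3) √S = (1/0.015) × 0.4281^(2/3) × √0.0012 = 1.312 m/s. Hydraulic depth D_h = A/T = 1.162/1.889 = 0.6154 m.
Froude number Fr = V/√(g·D_h) = 1.312/√(9.81×0.6154) = 0.534, which is less than 1, so the flow is subcritical.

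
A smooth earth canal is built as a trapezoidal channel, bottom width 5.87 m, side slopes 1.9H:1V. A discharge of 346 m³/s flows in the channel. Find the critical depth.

At critical depth, Q² T / (g A³) = 1, i.e. A³/T = Q²/g = 346²/9.81 = 12200.
At y = 5.13 m: A³/T = 20270 — too large.
At y = 3.52 m: A³/T = 4488 — too small.
At y = 4.53 m: A³/T = 12220 — matches.

y_c = 4.53 m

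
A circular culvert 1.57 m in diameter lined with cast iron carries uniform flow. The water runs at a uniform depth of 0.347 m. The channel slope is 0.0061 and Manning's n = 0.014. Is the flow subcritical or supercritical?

For a circular section of diameter D = 1.57 m at depth y = 0.347 m, the central angle is θ = 2 arccos(1 − 2y/D) = 1.958 rad. Then A = (D²/8)(θ − sin θ) = 0.3179 m² and P = Dθ/2 = 1.537 m.
Hydraulic radius R = A/P = 0.3179/1.537 = 0.2068 m.
V = (1/n) R^(2/3) √S = (1/0.014) × 0.2068^(2/3) × √0.0061 = 1.951 m/s. Hydraulic depth D_h = A/T = 0.3179/1.303 = 0.244 m.
Froude number Fr = V/√(g·D_h) = 1.951/√(9.81×0.244) = 1.26, which is greater than 1, so the flow is supercritical.

supercritical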